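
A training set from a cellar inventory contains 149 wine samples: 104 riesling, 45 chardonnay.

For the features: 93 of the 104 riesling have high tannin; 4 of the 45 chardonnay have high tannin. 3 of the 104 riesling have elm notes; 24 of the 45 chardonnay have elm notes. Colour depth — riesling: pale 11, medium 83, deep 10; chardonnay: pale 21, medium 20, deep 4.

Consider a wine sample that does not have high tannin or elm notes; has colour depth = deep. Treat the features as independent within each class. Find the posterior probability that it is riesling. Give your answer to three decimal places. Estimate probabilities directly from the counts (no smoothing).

riesling: (104/149) × (11/104) × (101/104) × (10/104) ≈ 0.00689384
chardonnay: (45/149) × (41/45) × (21/45) × (4/45) ≈ 0.0114144
P(riesling | x) = 0.00689384 / 0.01830824 ≈ 0.377

0.377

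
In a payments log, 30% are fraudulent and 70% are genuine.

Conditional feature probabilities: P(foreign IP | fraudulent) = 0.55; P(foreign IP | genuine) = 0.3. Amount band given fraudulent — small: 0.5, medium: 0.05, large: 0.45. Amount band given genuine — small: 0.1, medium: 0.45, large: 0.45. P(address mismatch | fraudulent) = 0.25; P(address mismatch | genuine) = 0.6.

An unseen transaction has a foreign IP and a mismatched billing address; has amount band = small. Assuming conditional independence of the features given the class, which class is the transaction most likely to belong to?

fraudulent: 0.3 × 0.55 × 0.5 × 0.25 = 0.020625
genuine: 0.7 × 0.3 × 0.1 × 0.6 = 0.0126
Highest score → fraudulent.

fraudulent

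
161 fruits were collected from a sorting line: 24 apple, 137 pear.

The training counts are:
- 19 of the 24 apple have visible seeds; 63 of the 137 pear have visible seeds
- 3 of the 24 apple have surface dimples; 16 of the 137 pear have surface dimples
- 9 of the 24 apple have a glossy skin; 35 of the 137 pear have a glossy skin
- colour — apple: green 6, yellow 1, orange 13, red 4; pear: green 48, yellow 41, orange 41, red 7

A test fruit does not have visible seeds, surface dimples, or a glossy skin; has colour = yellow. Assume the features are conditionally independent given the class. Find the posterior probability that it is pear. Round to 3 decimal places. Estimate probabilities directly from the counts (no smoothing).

0.992

apple: (24/161) × (5/24) × (21/24) × (15/24) × (1/24) ≈ 0.000707654
pear: (137/161) × (74/137) × (121/137) × (102/137) × (41/137) ≈ 0.090451
P(pear | x) = 0.090451 / 0.091158654 ≈ 0.992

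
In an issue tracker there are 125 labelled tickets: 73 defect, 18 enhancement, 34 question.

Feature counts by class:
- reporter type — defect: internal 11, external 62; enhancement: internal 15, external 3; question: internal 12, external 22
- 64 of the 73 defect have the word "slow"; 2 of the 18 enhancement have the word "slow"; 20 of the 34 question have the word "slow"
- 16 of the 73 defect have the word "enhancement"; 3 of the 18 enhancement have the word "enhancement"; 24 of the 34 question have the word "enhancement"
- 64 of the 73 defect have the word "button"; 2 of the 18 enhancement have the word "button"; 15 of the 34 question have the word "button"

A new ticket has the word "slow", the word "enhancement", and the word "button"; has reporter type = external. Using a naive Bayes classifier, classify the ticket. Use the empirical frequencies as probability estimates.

defect: (73/125) × (62/73) × (64/73) × (16/73) × (64/73) ≈ 0.083559
enhancement: (18/125) × (3/18) × (2/18) × (3/18) × (2/18) ≈ 0.0000493827
question: (34/125) × (22/34) × (20/34) × (24/34) × (15/34) ≈ 0.032241
Highest score → defect.

defect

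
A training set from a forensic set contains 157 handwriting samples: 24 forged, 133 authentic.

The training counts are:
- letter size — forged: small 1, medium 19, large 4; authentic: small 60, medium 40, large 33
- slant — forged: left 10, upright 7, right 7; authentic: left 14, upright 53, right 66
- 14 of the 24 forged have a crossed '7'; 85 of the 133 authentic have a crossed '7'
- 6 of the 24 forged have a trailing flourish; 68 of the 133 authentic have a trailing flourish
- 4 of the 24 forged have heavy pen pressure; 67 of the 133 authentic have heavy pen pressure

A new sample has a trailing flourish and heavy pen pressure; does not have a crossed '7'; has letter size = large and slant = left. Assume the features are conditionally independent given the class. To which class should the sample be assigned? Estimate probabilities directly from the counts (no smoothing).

forged: (24/157) × (4/24) × (10/24) × (10/24) × (6/24) × (4/24) ≈ 0.000184301
authentic: (133/157) × (33/133) × (14/133) × (48/133) × (68/133) × (67/133) ≈ 0.00205665
Highest score → authentic.

authentic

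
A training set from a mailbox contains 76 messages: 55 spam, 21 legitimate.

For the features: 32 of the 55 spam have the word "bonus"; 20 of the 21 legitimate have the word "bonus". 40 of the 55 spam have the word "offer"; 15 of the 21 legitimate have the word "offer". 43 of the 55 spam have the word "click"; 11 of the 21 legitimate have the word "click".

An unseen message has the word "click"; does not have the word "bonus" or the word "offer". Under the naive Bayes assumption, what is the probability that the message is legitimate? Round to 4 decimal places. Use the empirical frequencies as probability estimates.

spam: (55/76) × (23/55) × (15/55) × (43/55) ≈ 0.0645281
legitimate: (21/76) × (1/21) × (6/21) × (11/21) ≈ 0.00196921
P(legitimate | x) = 0.00196921 / 0.06649731 ≈ 0.0296

0.0296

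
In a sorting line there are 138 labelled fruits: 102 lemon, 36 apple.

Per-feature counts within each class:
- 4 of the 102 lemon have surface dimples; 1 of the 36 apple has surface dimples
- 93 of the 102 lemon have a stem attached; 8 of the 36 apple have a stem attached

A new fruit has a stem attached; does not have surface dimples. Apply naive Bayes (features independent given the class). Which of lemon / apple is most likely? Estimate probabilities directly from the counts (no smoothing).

lemon: (102/138) × (98/102) × (93/102) ≈ 0.647485
apple: (36/138) × (35/36) × (8/36) ≈ 0.0563607
Highest score → lemon.

lemon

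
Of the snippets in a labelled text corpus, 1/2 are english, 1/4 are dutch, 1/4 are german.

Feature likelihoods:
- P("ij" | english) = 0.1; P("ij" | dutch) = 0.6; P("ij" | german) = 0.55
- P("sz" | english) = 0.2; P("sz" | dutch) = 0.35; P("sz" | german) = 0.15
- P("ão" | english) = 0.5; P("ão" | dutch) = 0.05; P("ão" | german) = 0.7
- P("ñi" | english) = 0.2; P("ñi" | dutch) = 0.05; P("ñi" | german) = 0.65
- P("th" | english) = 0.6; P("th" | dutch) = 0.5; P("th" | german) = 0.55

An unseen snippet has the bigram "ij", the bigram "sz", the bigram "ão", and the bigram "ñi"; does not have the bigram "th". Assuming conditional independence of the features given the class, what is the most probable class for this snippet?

german

english: 0.5 × 0.1 × 0.2 × 0.5 × 0.2 × (1−0.6) = 0.0004
dutch: 0.25 × 0.6 × 0.35 × 0.05 × 0.05 × (1−0.5) = 0.000065625
german: 0.25 × 0.55 × 0.15 × 0.7 × 0.65 × (1−0.55) = 0.00422296875
Highest score → german.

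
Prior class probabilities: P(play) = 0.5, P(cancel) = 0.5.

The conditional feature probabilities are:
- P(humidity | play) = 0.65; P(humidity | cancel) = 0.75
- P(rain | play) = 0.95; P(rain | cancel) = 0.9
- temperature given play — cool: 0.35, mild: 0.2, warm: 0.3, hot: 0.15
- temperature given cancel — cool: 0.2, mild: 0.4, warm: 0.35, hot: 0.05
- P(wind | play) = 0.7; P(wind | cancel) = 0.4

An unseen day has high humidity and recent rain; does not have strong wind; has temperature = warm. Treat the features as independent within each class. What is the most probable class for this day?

cancel

play: 0.5 × 0.65 × 0.95 × 0.3 × (1−0.7) = 0.0277875
cancel: 0.5 × 0.75 × 0.9 × 0.35 × (1−0.4) = 0.070875
Highest score → cancel.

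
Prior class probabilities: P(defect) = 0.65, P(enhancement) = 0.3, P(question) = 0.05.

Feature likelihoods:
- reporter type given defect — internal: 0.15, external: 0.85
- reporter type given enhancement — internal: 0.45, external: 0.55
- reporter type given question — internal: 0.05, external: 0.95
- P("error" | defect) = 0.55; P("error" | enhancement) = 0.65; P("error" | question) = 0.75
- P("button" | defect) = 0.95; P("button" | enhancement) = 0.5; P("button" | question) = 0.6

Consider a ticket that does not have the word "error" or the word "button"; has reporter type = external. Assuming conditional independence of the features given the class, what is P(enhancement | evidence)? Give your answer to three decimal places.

0.627

defect: 0.65 × 0.85 × (1−0.55) × (1−0.95) = 0.01243125
enhancement: 0.3 × 0.55 × (1−0.65) × (1−0.5) = 0.028875
question: 0.05 × 0.95 × (1−0.75) × (1−0.6) = 0.00475
P(enhancement | x) = 0.028875 / 0.04605625 ≈ 0.627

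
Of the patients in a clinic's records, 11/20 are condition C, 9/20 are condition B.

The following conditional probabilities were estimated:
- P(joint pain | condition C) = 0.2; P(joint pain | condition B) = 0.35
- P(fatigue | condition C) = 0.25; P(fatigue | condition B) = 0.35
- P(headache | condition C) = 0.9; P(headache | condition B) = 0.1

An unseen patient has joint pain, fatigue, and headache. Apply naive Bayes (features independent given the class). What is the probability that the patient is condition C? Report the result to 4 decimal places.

0.8178

condition C: 0.55 × 0.2 × 0.25 × 0.9 = 0.02475
condition B: 0.45 × 0.35 × 0.35 × 0.1 = 0.0055125
P(condition C | x) = 0.02475 / 0.0302625 ≈ 0.8178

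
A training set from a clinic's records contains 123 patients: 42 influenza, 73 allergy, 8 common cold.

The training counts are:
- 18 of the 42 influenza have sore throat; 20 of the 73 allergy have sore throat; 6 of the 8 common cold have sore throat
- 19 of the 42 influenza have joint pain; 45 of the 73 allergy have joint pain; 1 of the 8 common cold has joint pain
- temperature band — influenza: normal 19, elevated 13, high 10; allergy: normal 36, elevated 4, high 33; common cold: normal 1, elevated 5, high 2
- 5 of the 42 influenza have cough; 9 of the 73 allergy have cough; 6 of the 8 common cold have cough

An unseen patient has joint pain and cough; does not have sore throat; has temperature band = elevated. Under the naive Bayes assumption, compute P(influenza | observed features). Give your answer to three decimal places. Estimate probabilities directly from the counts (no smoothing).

influenza: (42/123) × (24/42) × (19/42) × (13/42) × (5/42) ≈ 0.00325256
allergy: (73/123) × (53/73) × (45/73) × (4/73) × (9/73) ≈ 0.00179439
common cold: (8/123) × (2/8) × (1/8) × (5/8) × (6/8) ≈ 0.000952744
P(influenza | x) = 0.00325256 / 0.005999694 ≈ 0.542

0.542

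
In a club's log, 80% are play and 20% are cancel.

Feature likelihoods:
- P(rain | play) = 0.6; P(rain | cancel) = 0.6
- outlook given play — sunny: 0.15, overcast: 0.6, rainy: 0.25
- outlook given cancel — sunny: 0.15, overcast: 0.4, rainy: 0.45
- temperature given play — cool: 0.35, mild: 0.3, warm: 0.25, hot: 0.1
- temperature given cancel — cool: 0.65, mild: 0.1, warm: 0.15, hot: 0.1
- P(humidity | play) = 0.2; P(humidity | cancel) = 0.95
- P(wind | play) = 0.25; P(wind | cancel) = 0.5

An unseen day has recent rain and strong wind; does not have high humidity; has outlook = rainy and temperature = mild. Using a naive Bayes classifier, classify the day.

play: 0.8 × 0.6 × 0.25 × 0.3 × (1−0.2) × 0.25 = 0.0072
cancel: 0.2 × 0.6 × 0.45 × 0.1 × (1−0.95) × 0.5 = 0.000135
Highest score → play.

play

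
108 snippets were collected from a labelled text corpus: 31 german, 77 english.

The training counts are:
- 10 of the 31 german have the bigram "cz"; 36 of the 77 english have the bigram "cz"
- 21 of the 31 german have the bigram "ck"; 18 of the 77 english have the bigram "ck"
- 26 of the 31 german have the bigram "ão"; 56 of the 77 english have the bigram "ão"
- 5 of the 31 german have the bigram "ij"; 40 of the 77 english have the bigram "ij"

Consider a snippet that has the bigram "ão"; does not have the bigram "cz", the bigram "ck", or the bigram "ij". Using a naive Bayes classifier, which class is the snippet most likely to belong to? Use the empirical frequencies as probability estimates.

english

german: (31/108) × (21/31) × (10/31) × (26/31) × (26/31) ≈ 0.0441222
english: (77/108) × (41/77) × (59/77) × (56/77) × (37/77) ≈ 0.101655
Highest score → english.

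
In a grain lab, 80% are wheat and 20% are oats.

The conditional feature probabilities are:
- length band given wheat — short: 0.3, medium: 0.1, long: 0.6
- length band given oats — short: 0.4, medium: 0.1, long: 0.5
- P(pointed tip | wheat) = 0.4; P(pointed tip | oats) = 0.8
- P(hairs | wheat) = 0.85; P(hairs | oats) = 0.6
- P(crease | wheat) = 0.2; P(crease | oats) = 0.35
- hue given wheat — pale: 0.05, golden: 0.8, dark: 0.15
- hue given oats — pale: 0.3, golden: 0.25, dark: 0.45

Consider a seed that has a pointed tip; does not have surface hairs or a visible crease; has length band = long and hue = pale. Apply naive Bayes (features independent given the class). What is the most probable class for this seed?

oats

wheat: 0.8 × 0.6 × 0.4 × (1−0.85) × (1−0.2) × 0.05 = 0.001152
oats: 0.2 × 0.5 × 0.8 × (1−0.6) × (1−0.35) × 0.3 = 0.00624
Highest score → oats.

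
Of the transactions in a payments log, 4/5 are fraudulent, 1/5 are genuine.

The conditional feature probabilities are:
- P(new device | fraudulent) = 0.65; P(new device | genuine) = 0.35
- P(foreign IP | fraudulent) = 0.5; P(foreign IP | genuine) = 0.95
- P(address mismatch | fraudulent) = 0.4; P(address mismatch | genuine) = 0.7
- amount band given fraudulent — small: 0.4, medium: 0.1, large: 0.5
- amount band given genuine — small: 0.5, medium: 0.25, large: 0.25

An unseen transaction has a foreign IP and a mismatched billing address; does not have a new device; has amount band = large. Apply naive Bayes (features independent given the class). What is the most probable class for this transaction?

fraudulent: 0.8 × (1−0.65) × 0.5 × 0.4 × 0.5 = 0.028
genuine: 0.2 × (1−0.35) × 0.95 × 0.7 × 0.25 = 0.0216125
Highest score → fraudulent.

fraudulent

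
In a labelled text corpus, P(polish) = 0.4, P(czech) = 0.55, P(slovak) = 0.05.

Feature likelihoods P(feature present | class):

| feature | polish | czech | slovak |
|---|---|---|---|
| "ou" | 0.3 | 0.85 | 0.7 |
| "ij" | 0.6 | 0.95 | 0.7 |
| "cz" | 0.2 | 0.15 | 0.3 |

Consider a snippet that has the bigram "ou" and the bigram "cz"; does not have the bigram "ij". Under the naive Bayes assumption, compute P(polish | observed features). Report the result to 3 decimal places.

0.591

polish: 0.4 × 0.3 × (1−0.6) × 0.2 = 0.0096
czech: 0.55 × 0.85 × (1−0.95) × 0.15 = 0.00350625
slovak: 0.05 × 0.7 × (1−0.7) × 0.3 = 0.00315
P(polish | x) = 0.0096 / 0.01625625 ≈ 0.591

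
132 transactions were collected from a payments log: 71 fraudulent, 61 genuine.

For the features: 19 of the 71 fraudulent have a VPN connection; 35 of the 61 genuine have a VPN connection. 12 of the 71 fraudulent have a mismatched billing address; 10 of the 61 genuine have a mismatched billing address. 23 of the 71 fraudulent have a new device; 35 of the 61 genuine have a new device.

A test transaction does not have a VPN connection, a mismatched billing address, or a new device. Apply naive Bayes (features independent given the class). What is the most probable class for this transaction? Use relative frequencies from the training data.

fraudulent

fraudulent: (71/132) × (52/71) × (59/71) × (48/71) ≈ 0.221313
genuine: (61/132) × (26/61) × (51/61) × (26/61) ≈ 0.0701913
Highest score → fraudulent.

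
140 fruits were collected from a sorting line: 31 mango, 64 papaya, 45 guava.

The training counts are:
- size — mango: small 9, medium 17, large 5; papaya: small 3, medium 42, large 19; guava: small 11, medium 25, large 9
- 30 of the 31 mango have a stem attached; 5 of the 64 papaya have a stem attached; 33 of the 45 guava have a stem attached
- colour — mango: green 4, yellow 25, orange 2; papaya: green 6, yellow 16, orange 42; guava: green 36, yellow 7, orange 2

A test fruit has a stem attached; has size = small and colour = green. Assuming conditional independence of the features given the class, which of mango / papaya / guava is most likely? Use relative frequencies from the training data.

guava

mango: (31/140) × (9/31) × (30/31) × (4/31) ≈ 0.00802735
papaya: (64/140) × (3/64) × (5/64) × (6/64) ≈ 0.000156948
guava: (45/140) × (11/45) × (33/45) × (36/45) ≈ 0.0460952
Highest score → guava.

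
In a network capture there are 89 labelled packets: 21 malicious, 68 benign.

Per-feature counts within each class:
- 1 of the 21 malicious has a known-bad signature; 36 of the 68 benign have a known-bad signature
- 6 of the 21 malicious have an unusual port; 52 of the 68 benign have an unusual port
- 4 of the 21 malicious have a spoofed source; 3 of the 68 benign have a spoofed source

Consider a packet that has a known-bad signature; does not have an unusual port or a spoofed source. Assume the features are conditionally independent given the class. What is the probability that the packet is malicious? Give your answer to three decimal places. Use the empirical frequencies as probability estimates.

0.067

malicious: (21/89) × (1/21) × (15/21) × (17/21) ≈ 0.00649698
benign: (68/89) × (36/68) × (16/68) × (65/68) ≈ 0.0909762
P(malicious | x) = 0.00649698 / 0.09747318 ≈ 0.067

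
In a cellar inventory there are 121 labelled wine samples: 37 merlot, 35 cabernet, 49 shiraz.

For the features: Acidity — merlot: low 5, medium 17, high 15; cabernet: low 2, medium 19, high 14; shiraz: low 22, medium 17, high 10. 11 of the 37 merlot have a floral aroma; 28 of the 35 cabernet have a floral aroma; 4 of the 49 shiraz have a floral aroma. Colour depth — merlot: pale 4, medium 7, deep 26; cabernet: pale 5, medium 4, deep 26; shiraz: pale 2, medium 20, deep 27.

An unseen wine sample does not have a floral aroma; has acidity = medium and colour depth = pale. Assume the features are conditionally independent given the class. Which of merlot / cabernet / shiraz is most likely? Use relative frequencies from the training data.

merlot: (37/121) × (17/37) × (26/37) × (4/37) ≈ 0.0106732
cabernet: (35/121) × (19/35) × (7/35) × (5/35) ≈ 0.00448642
shiraz: (49/121) × (17/49) × (45/49) × (2/49) ≈ 0.0052664
Highest score → merlot.

merlot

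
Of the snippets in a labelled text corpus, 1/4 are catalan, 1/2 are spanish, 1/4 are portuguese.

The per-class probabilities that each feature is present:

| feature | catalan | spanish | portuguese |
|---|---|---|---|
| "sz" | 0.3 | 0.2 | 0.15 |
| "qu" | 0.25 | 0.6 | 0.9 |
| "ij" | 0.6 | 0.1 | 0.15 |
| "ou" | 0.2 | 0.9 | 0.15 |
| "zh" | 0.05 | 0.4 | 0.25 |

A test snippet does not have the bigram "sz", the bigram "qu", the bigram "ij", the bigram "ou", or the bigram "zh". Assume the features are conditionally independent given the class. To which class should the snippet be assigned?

catalan: 0.25 × (1−0.3) × (1−0.25) × (1−0.6) × (1−0.2) × (1−0.05) = 0.0399
spanish: 0.5 × (1−0.2) × (1−0.6) × (1−0.1) × (1−0.9) × (1−0.4) = 0.00864
portuguese: 0.25 × (1−0.15) × (1−0.9) × (1−0.15) × (1−0.15) × (1−0.25) = 0.01151484375
Highest score → catalan.

catalan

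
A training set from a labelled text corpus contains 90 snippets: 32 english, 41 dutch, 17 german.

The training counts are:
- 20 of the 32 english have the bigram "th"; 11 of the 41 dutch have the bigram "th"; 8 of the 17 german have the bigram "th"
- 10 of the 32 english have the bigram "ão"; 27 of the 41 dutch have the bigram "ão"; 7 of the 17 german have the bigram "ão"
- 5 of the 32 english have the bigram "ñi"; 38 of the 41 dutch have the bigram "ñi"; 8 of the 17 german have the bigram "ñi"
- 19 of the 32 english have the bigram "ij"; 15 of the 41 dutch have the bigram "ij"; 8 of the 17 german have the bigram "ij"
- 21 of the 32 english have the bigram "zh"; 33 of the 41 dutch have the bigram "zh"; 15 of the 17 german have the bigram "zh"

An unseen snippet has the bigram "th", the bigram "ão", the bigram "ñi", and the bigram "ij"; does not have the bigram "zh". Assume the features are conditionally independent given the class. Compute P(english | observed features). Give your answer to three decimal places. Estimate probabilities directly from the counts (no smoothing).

0.261

english: (32/90) × (20/32) × (10/32) × (5/32) × (19/32) × (11/32) ≈ 0.00221464
dutch: (41/90) × (11/41) × (27/41) × (38/41) × (15/41) × (8/41) ≈ 0.00532529
german: (17/90) × (8/17) × (7/17) × (8/17) × (8/17) × (2/17) ≈ 0.000953586
P(english | x) = 0.00221464 / 0.008493516 ≈ 0.261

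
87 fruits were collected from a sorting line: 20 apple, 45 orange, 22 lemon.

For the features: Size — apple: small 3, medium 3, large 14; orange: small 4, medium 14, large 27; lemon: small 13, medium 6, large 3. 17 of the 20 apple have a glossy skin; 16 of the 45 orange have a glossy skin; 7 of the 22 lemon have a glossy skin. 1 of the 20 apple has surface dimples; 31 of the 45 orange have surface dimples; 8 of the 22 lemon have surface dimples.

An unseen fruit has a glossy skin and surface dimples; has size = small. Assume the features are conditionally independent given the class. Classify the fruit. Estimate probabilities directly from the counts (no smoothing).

apple: (20/87) × (3/20) × (17/20) × (1/20) ≈ 0.00146552
orange: (45/87) × (4/45) × (16/45) × (31/45) ≈ 0.0112615
lemon: (22/87) × (13/22) × (7/22) × (8/22) ≈ 0.0172889
Highest score → lemon.

lemon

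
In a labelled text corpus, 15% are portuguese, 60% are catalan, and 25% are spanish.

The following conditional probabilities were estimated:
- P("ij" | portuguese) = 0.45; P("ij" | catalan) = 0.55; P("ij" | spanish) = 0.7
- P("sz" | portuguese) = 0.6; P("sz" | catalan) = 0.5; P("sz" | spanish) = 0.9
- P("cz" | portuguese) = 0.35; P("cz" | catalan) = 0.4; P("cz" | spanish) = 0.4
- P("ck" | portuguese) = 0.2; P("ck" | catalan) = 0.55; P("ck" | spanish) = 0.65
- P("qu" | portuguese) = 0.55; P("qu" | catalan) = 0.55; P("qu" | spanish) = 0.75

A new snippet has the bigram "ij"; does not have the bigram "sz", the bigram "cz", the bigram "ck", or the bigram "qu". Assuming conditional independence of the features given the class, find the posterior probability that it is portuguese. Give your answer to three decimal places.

0.232

portuguese: 0.15 × 0.45 × (1−0.6) × (1−0.35) × (1−0.2) × (1−0.55) = 0.006318
catalan: 0.6 × 0.55 × (1−0.5) × (1−0.4) × (1−0.55) × (1−0.55) = 0.0200475
spanish: 0.25 × 0.7 × (1−0.9) × (1−0.4) × (1−0.65) × (1−0.75) = 0.00091875
P(portuguese | x) = 0.006318 / 0.02728425 ≈ 0.232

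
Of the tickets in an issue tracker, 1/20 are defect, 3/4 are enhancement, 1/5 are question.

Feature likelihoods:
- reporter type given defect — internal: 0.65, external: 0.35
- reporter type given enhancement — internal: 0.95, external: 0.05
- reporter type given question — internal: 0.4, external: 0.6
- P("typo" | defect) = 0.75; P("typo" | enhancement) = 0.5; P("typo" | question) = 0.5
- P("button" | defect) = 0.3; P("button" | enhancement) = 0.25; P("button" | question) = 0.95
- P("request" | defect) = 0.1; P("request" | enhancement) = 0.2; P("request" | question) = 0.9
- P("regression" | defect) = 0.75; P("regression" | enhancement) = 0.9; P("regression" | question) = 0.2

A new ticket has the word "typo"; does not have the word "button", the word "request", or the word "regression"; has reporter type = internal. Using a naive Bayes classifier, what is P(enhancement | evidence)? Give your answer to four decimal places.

0.8424

defect: 0.05 × 0.65 × 0.75 × (1−0.3) × (1−0.1) × (1−0.75) = 0.0038390625
enhancement: 0.75 × 0.95 × 0.5 × (1−0.25) × (1−0.2) × (1−0.9) = 0.021375
question: 0.2 × 0.4 × 0.5 × (1−0.95) × (1−0.9) × (1−0.2) = 0.00016
P(enhancement | x) = 0.021375 / 0.0253740625 ≈ 0.8424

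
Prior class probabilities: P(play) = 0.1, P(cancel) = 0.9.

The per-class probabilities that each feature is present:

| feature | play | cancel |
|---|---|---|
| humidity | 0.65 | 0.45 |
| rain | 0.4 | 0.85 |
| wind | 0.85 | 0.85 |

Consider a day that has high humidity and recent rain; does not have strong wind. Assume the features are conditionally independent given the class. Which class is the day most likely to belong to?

play: 0.1 × 0.65 × 0.4 × (1−0.85) = 0.0039
cancel: 0.9 × 0.45 × 0.85 × (1−0.85) = 0.0516375
Highest score → cancel.

cancel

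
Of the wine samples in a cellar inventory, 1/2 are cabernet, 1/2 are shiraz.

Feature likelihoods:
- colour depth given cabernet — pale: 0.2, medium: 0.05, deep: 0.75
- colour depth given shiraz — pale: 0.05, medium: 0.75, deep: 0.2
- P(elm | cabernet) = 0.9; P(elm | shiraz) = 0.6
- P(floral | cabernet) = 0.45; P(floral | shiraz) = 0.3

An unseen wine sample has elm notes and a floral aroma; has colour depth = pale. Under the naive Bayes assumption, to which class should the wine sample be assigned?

cabernet

cabernet: 0.5 × 0.2 × 0.9 × 0.45 = 0.0405
shiraz: 0.5 × 0.05 × 0.6 × 0.3 = 0.0045
Highest score → cabernet.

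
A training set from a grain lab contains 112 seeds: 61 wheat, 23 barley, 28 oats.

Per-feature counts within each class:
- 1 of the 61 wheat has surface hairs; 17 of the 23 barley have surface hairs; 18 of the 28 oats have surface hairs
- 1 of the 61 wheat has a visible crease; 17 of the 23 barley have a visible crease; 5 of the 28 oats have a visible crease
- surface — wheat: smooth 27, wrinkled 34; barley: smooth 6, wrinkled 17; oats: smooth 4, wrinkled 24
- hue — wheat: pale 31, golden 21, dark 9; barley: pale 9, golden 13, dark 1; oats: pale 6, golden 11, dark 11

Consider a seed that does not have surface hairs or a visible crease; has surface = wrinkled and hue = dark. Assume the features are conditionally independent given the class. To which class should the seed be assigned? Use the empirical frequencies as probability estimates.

wheat

wheat: (61/112) × (60/61) × (60/61) × (34/61) × (9/61) ≈ 0.0433328
barley: (23/112) × (6/23) × (6/23) × (17/23) × (1/23) ≈ 0.000449107
oats: (28/112) × (10/28) × (23/28) × (24/28) × (11/28) ≈ 0.0246967
Highest score → wheat.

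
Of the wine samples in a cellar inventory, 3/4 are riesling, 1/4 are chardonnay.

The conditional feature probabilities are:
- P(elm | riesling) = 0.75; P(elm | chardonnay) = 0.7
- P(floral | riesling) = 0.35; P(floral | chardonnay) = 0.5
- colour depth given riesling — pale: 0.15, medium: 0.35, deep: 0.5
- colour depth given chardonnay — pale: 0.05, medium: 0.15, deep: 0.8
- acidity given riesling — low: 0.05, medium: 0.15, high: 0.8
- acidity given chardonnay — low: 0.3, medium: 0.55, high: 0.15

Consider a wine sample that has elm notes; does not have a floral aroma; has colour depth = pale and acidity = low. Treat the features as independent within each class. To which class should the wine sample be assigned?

riesling

riesling: 0.75 × 0.75 × (1−0.35) × 0.15 × 0.05 = 0.0027421875
chardonnay: 0.25 × 0.7 × (1−0.5) × 0.05 × 0.3 = 0.0013125
Highest score → riesling.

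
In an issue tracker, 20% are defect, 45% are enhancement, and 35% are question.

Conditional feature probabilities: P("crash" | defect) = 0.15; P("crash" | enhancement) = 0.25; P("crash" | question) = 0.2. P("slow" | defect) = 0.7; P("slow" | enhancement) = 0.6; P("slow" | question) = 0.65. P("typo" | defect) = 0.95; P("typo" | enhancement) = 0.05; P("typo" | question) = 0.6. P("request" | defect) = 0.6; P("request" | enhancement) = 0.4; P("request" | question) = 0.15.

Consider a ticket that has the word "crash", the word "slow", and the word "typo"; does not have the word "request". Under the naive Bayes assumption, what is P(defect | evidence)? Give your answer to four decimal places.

defect: 0.2 × 0.15 × 0.7 × 0.95 × (1−0.6) = 0.00798
enhancement: 0.45 × 0.25 × 0.6 × 0.05 × (1−0.4) = 0.002025
question: 0.35 × 0.2 × 0.65 × 0.6 × (1−0.15) = 0.023205
P(defect | x) = 0.00798 / 0.03321 ≈ 0.2403

0.2403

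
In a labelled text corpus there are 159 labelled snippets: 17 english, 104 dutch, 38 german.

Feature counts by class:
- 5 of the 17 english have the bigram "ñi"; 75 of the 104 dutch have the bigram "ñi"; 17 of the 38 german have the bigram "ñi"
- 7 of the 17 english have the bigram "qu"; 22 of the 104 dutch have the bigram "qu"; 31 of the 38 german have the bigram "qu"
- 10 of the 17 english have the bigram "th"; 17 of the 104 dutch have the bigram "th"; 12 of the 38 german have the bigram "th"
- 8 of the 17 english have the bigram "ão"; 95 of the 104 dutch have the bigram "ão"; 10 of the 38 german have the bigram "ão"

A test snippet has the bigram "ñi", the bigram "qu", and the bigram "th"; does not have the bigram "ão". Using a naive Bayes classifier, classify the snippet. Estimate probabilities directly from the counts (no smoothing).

german

english: (17/159) × (5/17) × (7/17) × (10/17) × (9/17) ≈ 0.00403243
dutch: (104/159) × (75/104) × (22/104) × (17/104) × (9/104) ≈ 0.00141149
german: (38/159) × (17/38) × (31/38) × (12/38) × (28/38) ≈ 0.0202956
Highest score → german.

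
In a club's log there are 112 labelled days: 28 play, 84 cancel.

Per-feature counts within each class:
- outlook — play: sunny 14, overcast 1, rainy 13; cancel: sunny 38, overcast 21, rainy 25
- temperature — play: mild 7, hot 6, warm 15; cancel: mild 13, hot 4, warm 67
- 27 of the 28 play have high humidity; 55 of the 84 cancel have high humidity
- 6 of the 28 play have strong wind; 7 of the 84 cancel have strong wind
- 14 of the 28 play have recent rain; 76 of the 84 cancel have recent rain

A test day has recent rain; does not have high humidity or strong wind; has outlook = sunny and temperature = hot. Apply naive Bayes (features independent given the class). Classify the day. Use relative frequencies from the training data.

cancel

play: (28/112) × (14/28) × (6/28) × (1/28) × (22/28) × (14/28) ≈ 0.00037582
cancel: (84/112) × (38/84) × (4/84) × (29/84) × (77/84) × (76/84) ≈ 0.00462605
Highest score → cancel.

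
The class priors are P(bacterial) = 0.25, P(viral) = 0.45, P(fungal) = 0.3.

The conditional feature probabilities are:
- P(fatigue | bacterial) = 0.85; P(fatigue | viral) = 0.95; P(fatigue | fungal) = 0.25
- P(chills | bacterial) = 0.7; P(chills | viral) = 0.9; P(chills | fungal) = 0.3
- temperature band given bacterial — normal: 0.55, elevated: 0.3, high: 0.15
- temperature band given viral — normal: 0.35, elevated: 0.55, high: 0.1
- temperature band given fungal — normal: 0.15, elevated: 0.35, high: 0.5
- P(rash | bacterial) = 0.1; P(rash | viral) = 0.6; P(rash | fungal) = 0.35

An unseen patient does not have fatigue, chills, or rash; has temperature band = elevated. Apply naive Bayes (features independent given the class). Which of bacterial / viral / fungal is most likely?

bacterial: 0.25 × (1−0.85) × (1−0.7) × 0.3 × (1−0.1) = 0.0030375
viral: 0.45 × (1−0.95) × (1−0.9) × 0.55 × (1−0.6) = 0.000495
fungal: 0.3 × (1−0.25) × (1−0.3) × 0.35 × (1−0.35) = 0.03583125
Highest score → fungal.

fungal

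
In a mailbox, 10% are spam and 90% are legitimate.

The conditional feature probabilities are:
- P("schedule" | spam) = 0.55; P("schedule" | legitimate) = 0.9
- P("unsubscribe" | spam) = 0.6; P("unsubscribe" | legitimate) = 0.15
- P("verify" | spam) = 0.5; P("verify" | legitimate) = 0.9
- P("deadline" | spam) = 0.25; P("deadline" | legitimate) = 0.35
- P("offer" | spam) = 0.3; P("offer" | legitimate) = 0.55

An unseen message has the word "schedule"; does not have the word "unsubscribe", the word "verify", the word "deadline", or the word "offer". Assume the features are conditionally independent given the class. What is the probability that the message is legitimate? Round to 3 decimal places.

0.777

spam: 0.1 × 0.55 × (1−0.6) × (1−0.5) × (1−0.25) × (1−0.3) = 0.005775
legitimate: 0.9 × 0.9 × (1−0.15) × (1−0.9) × (1−0.35) × (1−0.55) = 0.020138625
P(legitimate | x) = 0.020138625 / 0.025913625 ≈ 0.777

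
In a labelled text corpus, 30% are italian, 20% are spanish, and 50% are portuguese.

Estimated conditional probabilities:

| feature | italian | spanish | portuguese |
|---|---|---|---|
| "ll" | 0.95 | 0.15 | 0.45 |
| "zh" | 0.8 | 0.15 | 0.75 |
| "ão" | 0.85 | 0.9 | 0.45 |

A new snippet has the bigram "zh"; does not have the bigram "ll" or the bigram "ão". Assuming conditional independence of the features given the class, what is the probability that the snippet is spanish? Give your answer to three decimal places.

italian: 0.3 × (1−0.95) × 0.8 × (1−0.85) = 0.0018
spanish: 0.2 × (1−0.15) × 0.15 × (1−0.9) = 0.00255
portuguese: 0.5 × (1−0.45) × 0.75 × (1−0.45) = 0.1134375
P(spanish | x) = 0.00255 / 0.1177875 ≈ 0.022

0.022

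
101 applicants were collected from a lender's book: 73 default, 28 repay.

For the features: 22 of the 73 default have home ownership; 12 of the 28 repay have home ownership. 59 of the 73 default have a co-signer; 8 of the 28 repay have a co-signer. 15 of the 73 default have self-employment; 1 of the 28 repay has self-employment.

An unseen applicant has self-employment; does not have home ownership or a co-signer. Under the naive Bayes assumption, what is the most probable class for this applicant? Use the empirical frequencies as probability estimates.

default: (73/101) × (51/73) × (14/73) × (15/73) ≈ 0.0198986
repay: (28/101) × (16/28) × (20/28) × (1/28) ≈ 0.00404122
Highest score → default.

default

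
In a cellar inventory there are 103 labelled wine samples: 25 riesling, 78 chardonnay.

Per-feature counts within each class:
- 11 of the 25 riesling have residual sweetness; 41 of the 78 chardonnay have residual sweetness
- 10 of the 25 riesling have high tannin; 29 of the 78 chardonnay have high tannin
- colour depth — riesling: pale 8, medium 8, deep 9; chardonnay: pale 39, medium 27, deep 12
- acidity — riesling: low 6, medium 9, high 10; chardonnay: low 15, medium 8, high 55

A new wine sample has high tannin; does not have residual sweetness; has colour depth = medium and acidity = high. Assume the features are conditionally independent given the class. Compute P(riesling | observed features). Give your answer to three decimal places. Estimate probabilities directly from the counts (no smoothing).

0.176

riesling: (25/103) × (14/25) × (10/25) × (8/25) × (10/25) ≈ 0.00695922
chardonnay: (78/103) × (37/78) × (29/78) × (27/78) × (55/78) ≈ 0.0325991
P(riesling | x) = 0.00695922 / 0.03955832 ≈ 0.176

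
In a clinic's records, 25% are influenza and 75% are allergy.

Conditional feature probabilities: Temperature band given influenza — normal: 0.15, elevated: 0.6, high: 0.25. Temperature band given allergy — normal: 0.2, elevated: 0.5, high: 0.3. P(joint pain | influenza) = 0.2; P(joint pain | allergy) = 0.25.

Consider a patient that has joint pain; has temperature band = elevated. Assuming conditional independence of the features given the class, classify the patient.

allergy

influenza: 0.25 × 0.6 × 0.2 = 0.03
allergy: 0.75 × 0.5 × 0.25 = 0.09375
Highest score → allergy.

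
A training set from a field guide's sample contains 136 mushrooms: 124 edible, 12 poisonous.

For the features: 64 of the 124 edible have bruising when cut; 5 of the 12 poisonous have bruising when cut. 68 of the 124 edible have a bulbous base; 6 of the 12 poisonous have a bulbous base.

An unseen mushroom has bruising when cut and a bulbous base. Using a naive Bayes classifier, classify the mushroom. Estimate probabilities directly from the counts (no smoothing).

edible

edible: (124/136) × (64/124) × (68/124) ≈ 0.258065
poisonous: (12/136) × (5/12) × (6/12) ≈ 0.0183824
Highest score → edible.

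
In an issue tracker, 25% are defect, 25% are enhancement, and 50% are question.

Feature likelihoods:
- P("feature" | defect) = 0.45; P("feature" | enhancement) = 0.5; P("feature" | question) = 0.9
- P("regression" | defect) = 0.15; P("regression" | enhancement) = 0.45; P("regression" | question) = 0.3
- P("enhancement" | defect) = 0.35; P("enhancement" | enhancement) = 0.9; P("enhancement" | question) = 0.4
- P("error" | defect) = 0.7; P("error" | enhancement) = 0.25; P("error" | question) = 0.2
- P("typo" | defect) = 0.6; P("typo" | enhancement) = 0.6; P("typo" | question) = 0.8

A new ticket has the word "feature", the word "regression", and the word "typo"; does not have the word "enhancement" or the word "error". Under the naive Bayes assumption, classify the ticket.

defect: 0.25 × 0.45 × 0.15 × (1−0.35) × (1−0.7) × 0.6 = 0.001974375
enhancement: 0.25 × 0.5 × 0.45 × (1−0.9) × (1−0.25) × 0.6 = 0.00253125
question: 0.5 × 0.9 × 0.3 × (1−0.4) × (1−0.2) × 0.8 = 0.05184
Highest score → question.

question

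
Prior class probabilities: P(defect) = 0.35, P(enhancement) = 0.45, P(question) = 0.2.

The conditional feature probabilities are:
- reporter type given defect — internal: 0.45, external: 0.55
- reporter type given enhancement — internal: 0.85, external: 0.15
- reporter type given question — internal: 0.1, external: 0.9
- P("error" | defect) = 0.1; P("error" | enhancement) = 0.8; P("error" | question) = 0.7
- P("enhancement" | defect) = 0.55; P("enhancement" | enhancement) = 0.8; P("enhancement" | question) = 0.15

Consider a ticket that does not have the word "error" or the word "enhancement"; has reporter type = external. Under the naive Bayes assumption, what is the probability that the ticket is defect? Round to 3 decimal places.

defect: 0.35 × 0.55 × (1−0.1) × (1−0.55) = 0.0779625
enhancement: 0.45 × 0.15 × (1−0.8) × (1−0.8) = 0.0027
question: 0.2 × 0.9 × (1−0.7) × (1−0.15) = 0.0459
P(defect | x) = 0.0779625 / 0.1265625 ≈ 0.616

0.616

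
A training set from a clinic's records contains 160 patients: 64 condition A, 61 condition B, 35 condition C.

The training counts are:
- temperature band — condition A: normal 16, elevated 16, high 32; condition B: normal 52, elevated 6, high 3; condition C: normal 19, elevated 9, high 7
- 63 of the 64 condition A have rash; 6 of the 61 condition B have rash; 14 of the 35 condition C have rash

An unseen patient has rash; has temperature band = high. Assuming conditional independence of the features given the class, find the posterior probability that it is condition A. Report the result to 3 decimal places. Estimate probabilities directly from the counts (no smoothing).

condition A: (64/160) × (32/64) × (63/64) = 0.196875
condition B: (61/160) × (3/61) × (6/61) ≈ 0.00184426
condition C: (35/160) × (7/35) × (14/35) = 0.0175
P(condition A | x) = 0.196875 / 0.21621926 ≈ 0.911

0.911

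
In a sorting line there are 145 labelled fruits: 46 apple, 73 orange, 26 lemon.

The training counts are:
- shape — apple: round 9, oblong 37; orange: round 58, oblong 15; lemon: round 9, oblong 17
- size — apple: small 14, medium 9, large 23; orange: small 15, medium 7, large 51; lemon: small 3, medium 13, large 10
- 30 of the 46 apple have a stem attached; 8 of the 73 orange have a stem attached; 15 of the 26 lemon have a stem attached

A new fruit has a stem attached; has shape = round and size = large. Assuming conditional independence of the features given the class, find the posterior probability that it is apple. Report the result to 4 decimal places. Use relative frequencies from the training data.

0.3131

apple: (46/145) × (9/46) × (23/46) × (30/46) ≈ 0.0202399
orange: (73/145) × (58/73) × (51/73) × (8/73) ≈ 0.0306249
lemon: (26/145) × (9/26) × (10/26) × (15/26) ≈ 0.0137727
P(apple | x) = 0.0202399 / 0.0646375 ≈ 0.3131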